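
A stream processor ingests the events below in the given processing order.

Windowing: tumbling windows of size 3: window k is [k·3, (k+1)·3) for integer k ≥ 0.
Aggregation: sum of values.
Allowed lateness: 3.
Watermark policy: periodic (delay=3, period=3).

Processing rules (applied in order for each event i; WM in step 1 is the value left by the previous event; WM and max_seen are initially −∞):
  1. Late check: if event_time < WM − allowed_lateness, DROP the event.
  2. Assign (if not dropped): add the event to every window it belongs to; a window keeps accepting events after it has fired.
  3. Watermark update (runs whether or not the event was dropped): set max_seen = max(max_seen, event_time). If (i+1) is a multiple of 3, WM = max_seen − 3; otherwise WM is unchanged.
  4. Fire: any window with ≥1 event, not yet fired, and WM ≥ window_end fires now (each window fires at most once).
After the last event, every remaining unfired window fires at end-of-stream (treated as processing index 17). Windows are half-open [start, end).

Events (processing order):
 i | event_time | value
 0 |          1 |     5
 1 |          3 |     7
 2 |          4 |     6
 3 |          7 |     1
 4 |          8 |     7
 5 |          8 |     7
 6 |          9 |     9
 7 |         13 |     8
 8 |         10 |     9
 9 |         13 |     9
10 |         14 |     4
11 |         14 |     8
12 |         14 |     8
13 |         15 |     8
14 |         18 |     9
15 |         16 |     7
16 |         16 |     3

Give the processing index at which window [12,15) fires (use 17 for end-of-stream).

i=0 t=1 v=5: → [0,3); WM=−∞
i=1 t=3 v=7: → [3,6); WM=−∞
i=2 t=4 v=6: → [3,6); WM=1
i=3 t=7 v=1: → [6,9); WM=1
i=4 t=8 v=7: → [6,9); WM=1
i=5 t=8 v=7: → [6,9); WM=5; [0,3) fires=5
i=6 t=9 v=9: → [9,12); WM=5
i=7 t=13 v=8: → [12,15); WM=5
i=8 t=10 v=9: → [9,12); WM=10; [3,6) fires=13 [6,9) fires=15
i=9 t=13 v=9: → [12,15); WM=10
i=10 t=14 v=4: → [12,15); WM=10
i=11 t=14 v=8: → [12,15); WM=11
i=12 t=14 v=8: → [12,15); WM=11
i=13 t=15 v=8: → [15,18); WM=11
i=14 t=18 v=9: → [18,21); WM=15; [9,12) fires=18 [12,15) fires=37
i=15 t=16 v=7: → [15,18); WM=15
i=16 t=16 v=3: → [15,18); WM=15

14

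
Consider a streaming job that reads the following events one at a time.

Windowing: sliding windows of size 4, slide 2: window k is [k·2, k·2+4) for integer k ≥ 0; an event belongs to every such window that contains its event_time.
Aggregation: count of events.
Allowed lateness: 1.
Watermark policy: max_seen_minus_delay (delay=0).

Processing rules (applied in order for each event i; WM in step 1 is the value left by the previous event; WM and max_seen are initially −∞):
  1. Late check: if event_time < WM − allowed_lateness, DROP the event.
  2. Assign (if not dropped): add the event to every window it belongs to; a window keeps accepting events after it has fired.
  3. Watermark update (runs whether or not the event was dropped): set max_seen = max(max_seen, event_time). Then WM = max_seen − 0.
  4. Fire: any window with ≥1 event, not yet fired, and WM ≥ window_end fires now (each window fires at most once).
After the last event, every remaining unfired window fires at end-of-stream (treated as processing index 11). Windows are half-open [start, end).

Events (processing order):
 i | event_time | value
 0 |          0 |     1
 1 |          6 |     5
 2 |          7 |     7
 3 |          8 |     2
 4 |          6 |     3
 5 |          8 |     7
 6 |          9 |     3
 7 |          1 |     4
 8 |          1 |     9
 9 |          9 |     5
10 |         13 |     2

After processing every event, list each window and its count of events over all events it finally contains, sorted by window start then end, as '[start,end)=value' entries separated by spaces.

i=0 t=0 v=1: → [0,4); WM=0
i=1 t=6 v=5: → [6,10),[4,8); WM=6; [0,4) fires=1
i=2 t=7 v=7: → [6,10),[4,8); WM=7
i=3 t=8 v=2: → [8,12),[6,10); WM=8; [4,8) fires=2
i=4 t=6 v=3: DROP (t<8-1); WM=8
i=5 t=8 v=7: → [8,12),[6,10); WM=8
i=6 t=9 v=3: → [8,12),[6,10); WM=9
i=7 t=1 v=4: DROP (t<9-1); WM=9
i=8 t=1 v=9: DROP (t<9-1); WM=9
i=9 t=9 v=5: → [8,12),[6,10); WM=9
i=10 t=13 v=2: → [12,16),[10,14); WM=13; [6,10) fires=6 [8,12) fires=4

[0,4)=1 [4,8)=2 [6,10)=6 [8,12)=4 [10,14)=1 [12,16)=1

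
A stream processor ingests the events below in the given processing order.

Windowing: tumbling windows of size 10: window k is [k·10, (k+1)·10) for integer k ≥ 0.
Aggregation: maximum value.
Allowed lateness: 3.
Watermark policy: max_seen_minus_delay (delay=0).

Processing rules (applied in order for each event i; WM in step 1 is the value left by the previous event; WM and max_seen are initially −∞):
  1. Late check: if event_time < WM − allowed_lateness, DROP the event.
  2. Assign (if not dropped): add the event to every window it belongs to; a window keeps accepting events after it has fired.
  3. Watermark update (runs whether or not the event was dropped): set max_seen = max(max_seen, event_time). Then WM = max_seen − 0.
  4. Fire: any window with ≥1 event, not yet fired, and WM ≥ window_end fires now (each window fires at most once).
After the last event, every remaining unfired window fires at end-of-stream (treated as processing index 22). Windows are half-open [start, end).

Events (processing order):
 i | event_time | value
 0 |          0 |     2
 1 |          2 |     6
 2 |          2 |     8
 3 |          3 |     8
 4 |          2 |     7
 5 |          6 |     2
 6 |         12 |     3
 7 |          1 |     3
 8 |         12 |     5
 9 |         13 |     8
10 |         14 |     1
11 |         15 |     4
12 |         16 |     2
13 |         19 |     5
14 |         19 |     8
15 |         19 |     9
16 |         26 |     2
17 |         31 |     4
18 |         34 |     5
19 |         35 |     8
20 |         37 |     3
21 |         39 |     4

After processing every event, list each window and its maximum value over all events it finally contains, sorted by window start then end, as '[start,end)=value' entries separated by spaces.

i=0 t=0 v=2: → [0,10); WM=0
i=1 t=2 v=6: → [0,10); WM=2
i=2 t=2 v=8: → [0,10); WM=2
i=3 t=3 v=8: → [0,10); WM=3
i=4 t=2 v=7: → [0,10); WM=3
i=5 t=6 v=2: → [0,10); WM=6
i=6 t=12 v=3: → [10,20); WM=12; [0,10) fires=8
i=7 t=1 v=3: DROP (t<12-3); WM=12
i=8 t=12 v=5: → [10,20); WM=12
i=9 t=13 v=8: → [10,20); WM=13
i=10 t=14 v=1: → [10,20); WM=14
i=11 t=15 v=4: → [10,20); WM=15
i=12 t=16 v=2: → [10,20); WM=16
i=13 t=19 v=5: → [10,20); WM=19
i=14 t=19 v=8: → [10,20); WM=19
i=15 t=19 v=9: → [10,20); WM=19
i=16 t=26 v=2: → [20,30); WM=26; [10,20) fires=9
i=17 t=31 v=4: → [30,40); WM=31; [20,30) fires=2
i=18 t=34 v=5: → [30,40); WM=34
i=19 t=35 v=8: → [30,40); WM=35
i=20 t=37 v=3: → [30,40); WM=37
i=21 t=39 v=4: → [30,40); WM=39

[0,10)=8 [10,20)=9 [20,30)=2 [30,40)=8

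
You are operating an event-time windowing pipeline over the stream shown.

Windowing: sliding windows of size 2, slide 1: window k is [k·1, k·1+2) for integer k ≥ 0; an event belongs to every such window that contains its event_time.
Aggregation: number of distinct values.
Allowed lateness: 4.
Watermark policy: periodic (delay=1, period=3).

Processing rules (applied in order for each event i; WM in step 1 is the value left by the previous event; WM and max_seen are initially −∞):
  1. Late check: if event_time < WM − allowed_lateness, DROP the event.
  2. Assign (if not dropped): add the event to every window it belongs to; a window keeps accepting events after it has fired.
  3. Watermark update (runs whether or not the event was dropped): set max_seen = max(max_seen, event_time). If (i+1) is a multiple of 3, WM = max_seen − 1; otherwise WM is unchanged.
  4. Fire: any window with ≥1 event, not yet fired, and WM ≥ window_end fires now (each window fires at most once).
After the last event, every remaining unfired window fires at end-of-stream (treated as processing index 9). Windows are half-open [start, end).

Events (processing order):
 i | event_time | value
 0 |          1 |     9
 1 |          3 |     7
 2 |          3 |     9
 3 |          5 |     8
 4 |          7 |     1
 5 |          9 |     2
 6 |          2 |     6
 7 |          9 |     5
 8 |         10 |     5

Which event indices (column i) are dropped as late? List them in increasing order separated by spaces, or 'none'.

i=0 t=1 v=9: → [1,3),[0,2); WM=−∞
i=1 t=3 v=7: → [3,5),[2,4); WM=−∞
i=2 t=3 v=9: → [3,5),[2,4); WM=2; [0,2) fires=1
i=3 t=5 v=8: → [5,7),[4,6); WM=2
i=4 t=7 v=1: → [7,9),[6,8); WM=2
i=5 t=9 v=2: → [9,11),[8,10); WM=8; [1,3) fires=1 [2,4) fires=2 [3,5) fires=2 [4,6) fires=1 [5,7) fires=1 [6,8) fires=1
i=6 t=2 v=6: DROP (t<8-4); WM=8
i=7 t=9 v=5: → [9,11),[8,10); WM=8
i=8 t=10 v=5: → [10,12),[9,11); WM=9; [7,9) fires=1

6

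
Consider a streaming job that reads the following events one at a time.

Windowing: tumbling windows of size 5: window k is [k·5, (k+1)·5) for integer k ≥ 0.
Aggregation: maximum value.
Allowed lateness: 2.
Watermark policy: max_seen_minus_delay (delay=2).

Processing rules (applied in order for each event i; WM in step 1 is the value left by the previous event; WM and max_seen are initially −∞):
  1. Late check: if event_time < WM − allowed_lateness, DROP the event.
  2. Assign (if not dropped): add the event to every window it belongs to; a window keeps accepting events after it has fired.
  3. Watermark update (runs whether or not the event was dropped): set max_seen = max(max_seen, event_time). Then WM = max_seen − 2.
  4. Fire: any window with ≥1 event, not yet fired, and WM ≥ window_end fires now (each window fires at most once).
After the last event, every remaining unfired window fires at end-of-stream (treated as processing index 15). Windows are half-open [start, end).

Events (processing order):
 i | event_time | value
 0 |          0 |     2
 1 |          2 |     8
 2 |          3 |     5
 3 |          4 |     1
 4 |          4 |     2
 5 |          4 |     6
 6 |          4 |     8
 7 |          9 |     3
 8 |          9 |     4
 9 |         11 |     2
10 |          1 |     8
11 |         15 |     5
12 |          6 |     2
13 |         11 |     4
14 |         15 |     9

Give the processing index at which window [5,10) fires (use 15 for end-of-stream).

11

i=0 t=0 v=2: → [0,5); WM=-2
i=1 t=2 v=8: → [0,5); WM=0
i=2 t=3 v=5: → [0,5); WM=1
i=3 t=4 v=1: → [0,5); WM=2
i=4 t=4 v=2: → [0,5); WM=2
i=5 t=4 v=6: → [0,5); WM=2
i=6 t=4 v=8: → [0,5); WM=2
i=7 t=9 v=3: → [5,10); WM=7; [0,5) fires=8
i=8 t=9 v=4: → [5,10); WM=7
i=9 t=11 v=2: → [10,15); WM=9
i=10 t=1 v=8: DROP (t<9-2); WM=9
i=11 t=15 v=5: → [15,20); WM=13; [5,10) fires=4
i=12 t=6 v=2: DROP (t<13-2); WM=13
i=13 t=11 v=4: → [10,15); WM=13
i=14 t=15 v=9: → [15,20); WM=13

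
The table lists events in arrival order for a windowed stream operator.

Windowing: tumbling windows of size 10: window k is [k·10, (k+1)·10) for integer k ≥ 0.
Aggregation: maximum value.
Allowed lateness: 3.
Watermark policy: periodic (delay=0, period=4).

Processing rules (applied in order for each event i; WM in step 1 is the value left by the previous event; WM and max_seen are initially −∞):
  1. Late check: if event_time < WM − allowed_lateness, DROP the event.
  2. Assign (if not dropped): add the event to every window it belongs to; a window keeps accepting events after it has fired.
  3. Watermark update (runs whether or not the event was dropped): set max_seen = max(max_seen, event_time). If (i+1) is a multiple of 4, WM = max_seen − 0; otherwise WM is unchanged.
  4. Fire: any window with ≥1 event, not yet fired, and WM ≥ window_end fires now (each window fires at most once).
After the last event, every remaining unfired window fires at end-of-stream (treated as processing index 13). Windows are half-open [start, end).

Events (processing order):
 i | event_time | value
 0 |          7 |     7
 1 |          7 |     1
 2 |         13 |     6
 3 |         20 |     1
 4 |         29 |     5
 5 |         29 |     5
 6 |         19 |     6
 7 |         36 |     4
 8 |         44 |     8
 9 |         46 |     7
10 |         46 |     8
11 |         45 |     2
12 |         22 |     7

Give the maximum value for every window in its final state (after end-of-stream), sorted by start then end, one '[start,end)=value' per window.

[0,10)=7 [10,20)=6 [20,30)=5 [30,40)=4 [40,50)=8

i=0 t=7 v=7: → [0,10); WM=−∞
i=1 t=7 v=1: → [0,10); WM=−∞
i=2 t=13 v=6: → [10,20); WM=−∞
i=3 t=20 v=1: → [20,30); WM=20; [0,10) fires=7 [10,20) fires=6
i=4 t=29 v=5: → [20,30); WM=20
i=5 t=29 v=5: → [20,30); WM=20
i=6 t=19 v=6: → [10,20); WM=20
i=7 t=36 v=4: → [30,40); WM=36; [20,30) fires=5
i=8 t=44 v=8: → [40,50); WM=36
i=9 t=46 v=7: → [40,50); WM=36
i=10 t=46 v=8: → [40,50); WM=36
i=11 t=45 v=2: → [40,50); WM=46; [30,40) fires=4
i=12 t=22 v=7: DROP (t<46-3); WM=46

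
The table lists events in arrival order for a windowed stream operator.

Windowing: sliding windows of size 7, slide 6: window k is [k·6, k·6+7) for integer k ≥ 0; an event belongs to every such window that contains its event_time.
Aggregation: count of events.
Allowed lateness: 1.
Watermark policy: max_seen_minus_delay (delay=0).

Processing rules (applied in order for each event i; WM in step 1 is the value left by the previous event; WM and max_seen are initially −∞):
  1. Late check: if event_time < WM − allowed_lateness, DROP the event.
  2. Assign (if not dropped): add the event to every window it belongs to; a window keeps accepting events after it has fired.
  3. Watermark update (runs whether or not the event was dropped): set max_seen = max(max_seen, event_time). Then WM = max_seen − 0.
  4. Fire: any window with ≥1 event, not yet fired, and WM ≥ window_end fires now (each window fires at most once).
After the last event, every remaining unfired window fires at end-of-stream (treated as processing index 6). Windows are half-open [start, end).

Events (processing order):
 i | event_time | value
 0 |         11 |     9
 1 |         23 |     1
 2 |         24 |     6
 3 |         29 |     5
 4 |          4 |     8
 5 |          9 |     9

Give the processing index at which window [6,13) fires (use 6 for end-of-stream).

1

i=0 t=11 v=9: → [6,13); WM=11
i=1 t=23 v=1: → [18,25); WM=23; [6,13) fires=1
i=2 t=24 v=6: → [24,31),[18,25); WM=24
i=3 t=29 v=5: → [24,31); WM=29; [18,25) fires=2
i=4 t=4 v=8: DROP (t<29-1); WM=29
i=5 t=9 v=9: DROP (t<29-1); WM=29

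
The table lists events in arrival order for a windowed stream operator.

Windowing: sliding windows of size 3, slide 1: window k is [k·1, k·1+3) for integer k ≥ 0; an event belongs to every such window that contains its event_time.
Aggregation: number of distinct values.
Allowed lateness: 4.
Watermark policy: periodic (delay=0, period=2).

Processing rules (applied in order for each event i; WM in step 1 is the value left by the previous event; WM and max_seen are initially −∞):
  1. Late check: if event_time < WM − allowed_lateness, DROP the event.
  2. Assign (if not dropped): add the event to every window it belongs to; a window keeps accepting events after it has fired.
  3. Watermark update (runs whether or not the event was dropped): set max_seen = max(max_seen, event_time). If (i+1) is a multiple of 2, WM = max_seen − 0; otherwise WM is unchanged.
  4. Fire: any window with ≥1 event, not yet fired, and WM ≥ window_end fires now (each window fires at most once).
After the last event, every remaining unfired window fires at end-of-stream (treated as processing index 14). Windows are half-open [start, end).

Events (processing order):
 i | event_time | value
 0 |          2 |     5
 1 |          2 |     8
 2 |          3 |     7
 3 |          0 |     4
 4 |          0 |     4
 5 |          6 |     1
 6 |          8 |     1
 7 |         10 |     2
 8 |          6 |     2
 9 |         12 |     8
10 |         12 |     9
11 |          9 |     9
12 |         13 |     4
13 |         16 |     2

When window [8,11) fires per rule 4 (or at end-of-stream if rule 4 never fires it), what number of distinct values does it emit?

i=0 t=2 v=5: → [2,5),[1,4),[0,3); WM=−∞
i=1 t=2 v=8: → [2,5),[1,4),[0,3); WM=2
i=2 t=3 v=7: → [3,6),[2,5),[1,4); WM=2
i=3 t=0 v=4: → [0,3); WM=3; [0,3) fires=3
i=4 t=0 v=4: → [0,3); WM=3
i=5 t=6 v=1: → [6,9),[5,8),[4,7); WM=6; [1,4) fires=3 [2,5) fires=3 [3,6) fires=1
i=6 t=8 v=1: → [8,11),[7,10),[6,9); WM=6
i=7 t=10 v=2: → [10,13),[9,12),[8,11); WM=10; [4,7) fires=1 [5,8) fires=1 [6,9) fires=1 [7,10) fires=1
i=8 t=6 v=2: → [6,9),[5,8),[4,7); WM=10
i=9 t=12 v=8: → [12,15),[11,14),[10,13); WM=12; [8,11) fires=2 [9,12) fires=1
i=10 t=12 v=9: → [12,15),[11,14),[10,13); WM=12
i=11 t=9 v=9: → [9,12),[8,11),[7,10); WM=12
i=12 t=13 v=4: → [13,16),[12,15),[11,14); WM=12
i=13 t=16 v=2: → [16,19),[15,18),[14,17); WM=16; [10,13) fires=3 [11,14) fires=3 [12,15) fires=3 [13,16) fires=1

2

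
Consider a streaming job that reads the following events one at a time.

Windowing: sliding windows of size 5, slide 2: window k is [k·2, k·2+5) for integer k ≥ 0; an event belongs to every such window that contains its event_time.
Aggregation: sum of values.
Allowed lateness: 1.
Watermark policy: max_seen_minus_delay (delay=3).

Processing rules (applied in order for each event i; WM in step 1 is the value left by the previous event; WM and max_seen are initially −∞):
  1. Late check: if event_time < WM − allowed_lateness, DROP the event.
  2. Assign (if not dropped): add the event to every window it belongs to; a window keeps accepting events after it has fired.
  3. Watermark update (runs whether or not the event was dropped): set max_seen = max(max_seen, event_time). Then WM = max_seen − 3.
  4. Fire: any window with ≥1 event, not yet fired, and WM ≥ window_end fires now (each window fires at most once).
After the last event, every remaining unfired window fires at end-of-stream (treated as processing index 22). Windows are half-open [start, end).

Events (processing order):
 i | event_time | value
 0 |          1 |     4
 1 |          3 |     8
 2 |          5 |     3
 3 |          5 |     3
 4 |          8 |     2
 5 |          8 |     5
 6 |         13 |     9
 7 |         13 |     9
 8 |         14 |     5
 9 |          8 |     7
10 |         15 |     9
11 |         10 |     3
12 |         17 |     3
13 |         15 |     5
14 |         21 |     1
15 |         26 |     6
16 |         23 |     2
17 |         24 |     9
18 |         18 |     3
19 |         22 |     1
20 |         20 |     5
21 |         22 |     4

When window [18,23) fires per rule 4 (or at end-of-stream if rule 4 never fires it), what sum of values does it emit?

i=0 t=1 v=4: → [0,5); WM=-2
i=1 t=3 v=8: → [2,7),[0,5); WM=0
i=2 t=5 v=3: → [4,9),[2,7); WM=2
i=3 t=5 v=3: → [4,9),[2,7); WM=2
i=4 t=8 v=2: → [8,13),[6,11),[4,9); WM=5; [0,5) fires=12
i=5 t=8 v=5: → [8,13),[6,11),[4,9); WM=5
i=6 t=13 v=9: → [12,17),[10,15); WM=10; [2,7) fires=14 [4,9) fires=13
i=7 t=13 v=9: → [12,17),[10,15); WM=10
i=8 t=14 v=5: → [14,19),[12,17),[10,15); WM=11; [6,11) fires=7
i=9 t=8 v=7: DROP (t<11-1); WM=11
i=10 t=15 v=9: → [14,19),[12,17); WM=12
i=11 t=10 v=3: DROP (t<12-1); WM=12
i=12 t=17 v=3: → [16,21),[14,19); WM=14; [8,13) fires=7
i=13 t=15 v=5: → [14,19),[12,17); WM=14
i=14 t=21 v=1: → [20,25),[18,23); WM=18; [10,15) fires=23 [12,17) fires=37
i=15 t=26 v=6: → [26,31),[24,29),[22,27); WM=23; [14,19) fires=22 [16,21) fires=3 [18,23) fires=1
i=16 t=23 v=2: → [22,27),[20,25); WM=23
i=17 t=24 v=9: → [24,29),[22,27),[20,25); WM=23
i=18 t=18 v=3: DROP (t<23-1); WM=23
i=19 t=22 v=1: → [22,27),[20,25),[18,23); WM=23
i=20 t=20 v=5: DROP (t<23-1); WM=23
i=21 t=22 v=4: → [22,27),[20,25),[18,23); WM=23

1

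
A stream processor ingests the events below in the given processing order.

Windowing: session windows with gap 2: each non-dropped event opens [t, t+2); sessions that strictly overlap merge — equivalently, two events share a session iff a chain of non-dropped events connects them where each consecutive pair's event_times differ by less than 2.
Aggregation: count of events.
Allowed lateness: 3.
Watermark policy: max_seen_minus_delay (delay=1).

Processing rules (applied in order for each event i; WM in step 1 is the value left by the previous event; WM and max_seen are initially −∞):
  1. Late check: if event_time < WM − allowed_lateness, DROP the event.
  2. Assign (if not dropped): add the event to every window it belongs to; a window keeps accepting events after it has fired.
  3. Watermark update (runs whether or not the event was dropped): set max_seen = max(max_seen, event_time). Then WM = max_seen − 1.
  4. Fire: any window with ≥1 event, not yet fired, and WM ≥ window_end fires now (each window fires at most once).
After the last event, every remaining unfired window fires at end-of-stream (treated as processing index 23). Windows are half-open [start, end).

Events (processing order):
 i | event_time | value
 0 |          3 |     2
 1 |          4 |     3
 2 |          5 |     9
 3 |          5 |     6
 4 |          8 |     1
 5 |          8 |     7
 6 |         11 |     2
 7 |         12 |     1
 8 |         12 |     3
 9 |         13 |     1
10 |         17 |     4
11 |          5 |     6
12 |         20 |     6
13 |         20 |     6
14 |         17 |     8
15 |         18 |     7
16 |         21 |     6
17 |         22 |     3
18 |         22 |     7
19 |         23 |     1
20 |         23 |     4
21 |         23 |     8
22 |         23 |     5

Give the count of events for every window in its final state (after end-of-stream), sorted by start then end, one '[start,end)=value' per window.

i=0 t=3 v=2: → [3,5); WM=2
i=1 t=4 v=3: → [3,6); WM=3
i=2 t=5 v=9: → [3,7); WM=4
i=3 t=5 v=6: → [3,7); WM=4
i=4 t=8 v=1: → [8,10); WM=7
i=5 t=8 v=7: → [8,10); WM=7
i=6 t=11 v=2: → [11,13); WM=10
i=7 t=12 v=1: → [11,14); WM=11
i=8 t=12 v=3: → [11,14); WM=11
i=9 t=13 v=1: → [11,15); WM=12
i=10 t=17 v=4: → [17,19); WM=16
i=11 t=5 v=6: DROP (t<16-3); WM=16
i=12 t=20 v=6: → [20,22); WM=19
i=13 t=20 v=6: → [20,22); WM=19
i=14 t=17 v=8: → [17,19); WM=19
i=15 t=18 v=7: → [17,20); WM=19
i=16 t=21 v=6: → [20,23); WM=20
i=17 t=22 v=3: → [20,24); WM=21
i=18 t=22 v=7: → [20,24); WM=21
i=19 t=23 v=1: → [20,25); WM=22
i=20 t=23 v=4: → [20,25); WM=22
i=21 t=23 v=8: → [20,25); WM=22
i=22 t=23 v=5: → [20,25); WM=22

[3,7)=4 [8,10)=2 [11,15)=4 [17,20)=3 [20,25)=9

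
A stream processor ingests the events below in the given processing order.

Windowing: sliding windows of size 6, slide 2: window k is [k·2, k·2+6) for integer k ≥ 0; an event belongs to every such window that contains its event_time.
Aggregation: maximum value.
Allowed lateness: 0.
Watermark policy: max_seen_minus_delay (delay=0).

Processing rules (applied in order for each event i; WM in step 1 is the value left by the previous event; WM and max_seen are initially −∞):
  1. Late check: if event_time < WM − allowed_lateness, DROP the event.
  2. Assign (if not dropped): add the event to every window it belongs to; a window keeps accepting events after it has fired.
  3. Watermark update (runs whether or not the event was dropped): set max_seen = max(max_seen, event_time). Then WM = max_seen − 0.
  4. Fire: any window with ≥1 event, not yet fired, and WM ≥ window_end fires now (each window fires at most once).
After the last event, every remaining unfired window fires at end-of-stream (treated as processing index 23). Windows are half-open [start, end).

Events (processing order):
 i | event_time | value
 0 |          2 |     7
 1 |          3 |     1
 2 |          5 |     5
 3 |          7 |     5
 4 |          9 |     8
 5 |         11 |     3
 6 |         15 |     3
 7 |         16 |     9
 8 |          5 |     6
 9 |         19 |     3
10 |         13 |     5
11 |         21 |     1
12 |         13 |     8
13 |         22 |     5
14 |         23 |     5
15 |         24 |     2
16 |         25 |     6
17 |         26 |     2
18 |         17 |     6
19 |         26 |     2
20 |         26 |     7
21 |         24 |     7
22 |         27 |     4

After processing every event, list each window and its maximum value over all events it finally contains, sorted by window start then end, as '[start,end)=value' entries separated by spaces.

i=0 t=2 v=7: → [2,8),[0,6); WM=2
i=1 t=3 v=1: → [2,8),[0,6); WM=3
i=2 t=5 v=5: → [4,10),[2,8),[0,6); WM=5
i=3 t=7 v=5: → [6,12),[4,10),[2,8); WM=7; [0,6) fires=7
i=4 t=9 v=8: → [8,14),[6,12),[4,10); WM=9; [2,8) fires=7
i=5 t=11 v=3: → [10,16),[8,14),[6,12); WM=11; [4,10) fires=8
i=6 t=15 v=3: → [14,20),[12,18),[10,16); WM=15; [6,12) fires=8 [8,14) fires=8
i=7 t=16 v=9: → [16,22),[14,20),[12,18); WM=16; [10,16) fires=3
i=8 t=5 v=6: DROP (t<16-0); WM=16
i=9 t=19 v=3: → [18,24),[16,22),[14,20); WM=19; [12,18) fires=9
i=10 t=13 v=5: DROP (t<19-0); WM=19
i=11 t=21 v=1: → [20,26),[18,24),[16,22); WM=21; [14,20) fires=9
i=12 t=13 v=8: DROP (t<21-0); WM=21
i=13 t=22 v=5: → [22,28),[20,26),[18,24); WM=22; [16,22) fires=9
i=14 t=23 v=5: → [22,28),[20,26),[18,24); WM=23
i=15 t=24 v=2: → [24,30),[22,28),[20,26); WM=24; [18,24) fires=5
i=16 t=25 v=6: → [24,30),[22,28),[20,26); WM=25
i=17 t=26 v=2: → [26,32),[24,30),[22,28); WM=26; [20,26) fires=6
i=18 t=17 v=6: DROP (t<26-0); WM=26
i=19 t=26 v=2: → [26,32),[24,30),[22,28); WM=26
i=20 t=26 v=7: → [26,32),[24,30),[22,28); WM=26
i=21 t=24 v=7: DROP (t<26-0); WM=26
i=22 t=27 v=4: → [26,32),[24,30),[22,28); WM=27

[0,6)=7 [2,8)=7 [4,10)=8 [6,12)=8 [8,14)=8 [10,16)=3 [12,18)=9 [14,20)=9 [16,22)=9 [18,24)=5 [20,26)=6 [22,28)=7 [24,30)=7 [26,32)=7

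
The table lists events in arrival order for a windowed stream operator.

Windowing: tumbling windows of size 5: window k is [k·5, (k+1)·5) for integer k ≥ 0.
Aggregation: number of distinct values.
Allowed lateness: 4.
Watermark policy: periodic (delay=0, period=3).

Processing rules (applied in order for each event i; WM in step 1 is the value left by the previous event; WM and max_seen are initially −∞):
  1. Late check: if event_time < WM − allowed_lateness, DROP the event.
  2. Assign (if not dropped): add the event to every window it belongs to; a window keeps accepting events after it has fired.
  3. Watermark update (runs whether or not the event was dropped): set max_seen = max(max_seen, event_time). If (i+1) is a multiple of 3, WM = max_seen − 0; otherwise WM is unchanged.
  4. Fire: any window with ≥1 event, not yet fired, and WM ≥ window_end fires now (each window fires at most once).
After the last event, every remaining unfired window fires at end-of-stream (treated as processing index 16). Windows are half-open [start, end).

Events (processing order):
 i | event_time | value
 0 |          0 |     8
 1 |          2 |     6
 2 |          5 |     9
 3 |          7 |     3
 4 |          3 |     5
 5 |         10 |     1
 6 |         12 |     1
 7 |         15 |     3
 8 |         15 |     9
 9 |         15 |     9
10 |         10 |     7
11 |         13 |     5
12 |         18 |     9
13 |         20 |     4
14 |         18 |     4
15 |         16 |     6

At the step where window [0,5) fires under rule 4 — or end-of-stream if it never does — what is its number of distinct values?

i=0 t=0 v=8: → [0,5); WM=−∞
i=1 t=2 v=6: → [0,5); WM=−∞
i=2 t=5 v=9: → [5,10); WM=5; [0,5) fires=2
i=3 t=7 v=3: → [5,10); WM=5
i=4 t=3 v=5: → [0,5); WM=5
i=5 t=10 v=1: → [10,15); WM=10; [5,10) fires=2
i=6 t=12 v=1: → [10,15); WM=10
i=7 t=15 v=3: → [15,20); WM=10
i=8 t=15 v=9: → [15,20); WM=15; [10,15) fires=1
i=9 t=15 v=9: → [15,20); WM=15
i=10 t=10 v=7: DROP (t<15-4); WM=15
i=11 t=13 v=5: → [10,15); WM=15
i=12 t=18 v=9: → [15,20); WM=15
i=13 t=20 v=4: → [20,25); WM=15
i=14 t=18 v=4: → [15,20); WM=20; [15,20) fires=3
i=15 t=16 v=6: → [15,20); WM=20

2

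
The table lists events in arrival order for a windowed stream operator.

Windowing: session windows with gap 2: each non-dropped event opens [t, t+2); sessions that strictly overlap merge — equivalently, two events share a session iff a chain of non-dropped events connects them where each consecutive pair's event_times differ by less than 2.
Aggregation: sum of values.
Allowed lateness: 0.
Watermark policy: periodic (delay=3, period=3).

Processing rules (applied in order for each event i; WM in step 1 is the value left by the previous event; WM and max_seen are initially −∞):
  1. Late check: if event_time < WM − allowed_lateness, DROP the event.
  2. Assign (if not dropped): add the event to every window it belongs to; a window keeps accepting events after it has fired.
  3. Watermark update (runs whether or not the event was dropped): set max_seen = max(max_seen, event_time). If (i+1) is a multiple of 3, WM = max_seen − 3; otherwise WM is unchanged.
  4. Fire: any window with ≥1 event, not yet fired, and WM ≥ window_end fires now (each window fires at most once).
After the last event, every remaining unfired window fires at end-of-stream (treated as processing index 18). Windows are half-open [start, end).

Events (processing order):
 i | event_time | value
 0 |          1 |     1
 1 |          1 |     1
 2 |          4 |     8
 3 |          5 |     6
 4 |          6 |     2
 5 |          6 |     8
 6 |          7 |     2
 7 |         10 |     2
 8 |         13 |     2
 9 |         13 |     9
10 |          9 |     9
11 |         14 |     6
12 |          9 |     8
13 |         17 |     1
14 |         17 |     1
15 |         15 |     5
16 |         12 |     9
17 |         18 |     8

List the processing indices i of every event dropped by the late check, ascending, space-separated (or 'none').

i=0 t=1 v=1: → [1,3); WM=−∞
i=1 t=1 v=1: → [1,3); WM=−∞
i=2 t=4 v=8: → [4,6); WM=1
i=3 t=5 v=6: → [4,7); WM=1
i=4 t=6 v=2: → [4,8); WM=1
i=5 t=6 v=8: → [4,8); WM=3
i=6 t=7 v=2: → [4,9); WM=3
i=7 t=10 v=2: → [10,12); WM=3
i=8 t=13 v=2: → [13,15); WM=10
i=9 t=13 v=9: → [13,15); WM=10
i=10 t=9 v=9: DROP (t<10-0); WM=10
i=11 t=14 v=6: → [13,16); WM=11
i=12 t=9 v=8: DROP (t<11-0); WM=11
i=13 t=17 v=1: → [17,19); WM=11
i=14 t=17 v=1: → [17,19); WM=14
i=15 t=15 v=5: → [13,17); WM=14
i=16 t=12 v=9: DROP (t<14-0); WM=14
i=17 t=18 v=8: → [17,20); WM=15

10 12 16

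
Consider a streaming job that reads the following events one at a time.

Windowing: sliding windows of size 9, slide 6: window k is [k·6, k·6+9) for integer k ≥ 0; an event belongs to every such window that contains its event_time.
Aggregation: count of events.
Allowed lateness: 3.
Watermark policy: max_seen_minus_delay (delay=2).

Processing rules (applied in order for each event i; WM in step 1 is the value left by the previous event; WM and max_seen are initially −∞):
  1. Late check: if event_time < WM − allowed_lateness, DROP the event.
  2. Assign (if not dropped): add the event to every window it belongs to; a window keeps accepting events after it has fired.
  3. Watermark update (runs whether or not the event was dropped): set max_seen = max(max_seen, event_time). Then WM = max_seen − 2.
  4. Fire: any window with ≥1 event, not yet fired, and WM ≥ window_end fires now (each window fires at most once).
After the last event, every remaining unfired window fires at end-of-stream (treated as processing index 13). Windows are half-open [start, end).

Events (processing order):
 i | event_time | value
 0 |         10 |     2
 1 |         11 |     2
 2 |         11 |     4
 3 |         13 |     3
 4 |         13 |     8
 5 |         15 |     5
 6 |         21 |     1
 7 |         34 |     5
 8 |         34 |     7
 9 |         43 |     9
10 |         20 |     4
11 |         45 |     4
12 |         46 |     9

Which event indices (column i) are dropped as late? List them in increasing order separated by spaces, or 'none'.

i=0 t=10 v=2: → [6,15); WM=8
i=1 t=11 v=2: → [6,15); WM=9
i=2 t=11 v=4: → [6,15); WM=9
i=3 t=13 v=3: → [12,21),[6,15); WM=11
i=4 t=13 v=8: → [12,21),[6,15); WM=11
i=5 t=15 v=5: → [12,21); WM=13
i=6 t=21 v=1: → [18,27); WM=19; [6,15) fires=5
i=7 t=34 v=5: → [30,39); WM=32; [12,21) fires=3 [18,27) fires=1
i=8 t=34 v=7: → [30,39); WM=32
i=9 t=43 v=9: → [42,51),[36,45); WM=41; [30,39) fires=2
i=10 t=20 v=4: DROP (t<41-3); WM=41
i=11 t=45 v=4: → [42,51); WM=43
i=12 t=46 v=9: → [42,51); WM=44

10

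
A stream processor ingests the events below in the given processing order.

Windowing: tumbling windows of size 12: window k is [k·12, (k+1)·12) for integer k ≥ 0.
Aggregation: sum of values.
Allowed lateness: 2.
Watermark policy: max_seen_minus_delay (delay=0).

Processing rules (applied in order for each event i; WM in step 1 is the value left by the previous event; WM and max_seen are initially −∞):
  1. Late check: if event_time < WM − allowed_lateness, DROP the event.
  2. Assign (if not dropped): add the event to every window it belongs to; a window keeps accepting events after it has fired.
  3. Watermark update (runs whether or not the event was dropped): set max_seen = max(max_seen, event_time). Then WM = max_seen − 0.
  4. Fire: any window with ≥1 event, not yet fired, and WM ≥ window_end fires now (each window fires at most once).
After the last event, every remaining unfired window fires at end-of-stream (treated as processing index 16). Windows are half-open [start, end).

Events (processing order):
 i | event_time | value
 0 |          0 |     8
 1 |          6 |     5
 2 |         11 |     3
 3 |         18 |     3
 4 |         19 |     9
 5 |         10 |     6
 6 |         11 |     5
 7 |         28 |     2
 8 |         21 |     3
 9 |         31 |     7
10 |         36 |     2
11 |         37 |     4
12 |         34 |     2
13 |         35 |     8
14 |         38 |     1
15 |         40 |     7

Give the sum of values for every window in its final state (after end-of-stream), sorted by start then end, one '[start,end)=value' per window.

[0,12)=16 [12,24)=12 [24,36)=17 [36,48)=14

i=0 t=0 v=8: → [0,12); WM=0
i=1 t=6 v=5: → [0,12); WM=6
i=2 t=11 v=3: → [0,12); WM=11
i=3 t=18 v=3: → [12,24); WM=18; [0,12) fires=16
i=4 t=19 v=9: → [12,24); WM=19
i=5 t=10 v=6: DROP (t<19-2); WM=19
i=6 t=11 v=5: DROP (t<19-2); WM=19
i=7 t=28 v=2: → [24,36); WM=28; [12,24) fires=12
i=8 t=21 v=3: DROP (t<28-2); WM=28
i=9 t=31 v=7: → [24,36); WM=31
i=10 t=36 v=2: → [36,48); WM=36; [24,36) fires=9
i=11 t=37 v=4: → [36,48); WM=37
i=12 t=34 v=2: DROP (t<37-2); WM=37
i=13 t=35 v=8: → [24,36); WM=37
i=14 t=38 v=1: → [36,48); WM=38
i=15 t=40 v=7: → [36,48); WM=40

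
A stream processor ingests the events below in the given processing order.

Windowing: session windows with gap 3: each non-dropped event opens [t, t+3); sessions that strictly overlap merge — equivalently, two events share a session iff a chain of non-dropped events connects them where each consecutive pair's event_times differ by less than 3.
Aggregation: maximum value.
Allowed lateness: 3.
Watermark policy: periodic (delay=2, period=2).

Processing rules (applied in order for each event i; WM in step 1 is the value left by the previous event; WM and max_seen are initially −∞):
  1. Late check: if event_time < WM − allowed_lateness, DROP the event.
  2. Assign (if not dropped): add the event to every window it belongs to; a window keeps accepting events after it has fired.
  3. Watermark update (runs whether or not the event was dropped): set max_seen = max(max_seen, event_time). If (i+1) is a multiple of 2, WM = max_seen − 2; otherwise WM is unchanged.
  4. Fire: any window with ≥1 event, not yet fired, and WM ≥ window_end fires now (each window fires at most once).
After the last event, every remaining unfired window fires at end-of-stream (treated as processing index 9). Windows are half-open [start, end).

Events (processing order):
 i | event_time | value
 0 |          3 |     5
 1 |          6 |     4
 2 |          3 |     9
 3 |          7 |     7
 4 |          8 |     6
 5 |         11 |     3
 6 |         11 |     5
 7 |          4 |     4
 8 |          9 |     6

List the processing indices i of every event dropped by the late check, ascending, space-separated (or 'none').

i=0 t=3 v=5: → [3,6); WM=−∞
i=1 t=6 v=4: → [6,9); WM=4
i=2 t=3 v=9: → [3,6); WM=4
i=3 t=7 v=7: → [6,10); WM=5
i=4 t=8 v=6: → [6,11); WM=5
i=5 t=11 v=3: → [11,14); WM=9
i=6 t=11 v=5: → [11,14); WM=9
i=7 t=4 v=4: DROP (t<9-3); WM=9
i=8 t=9 v=6: → [6,14); WM=9

7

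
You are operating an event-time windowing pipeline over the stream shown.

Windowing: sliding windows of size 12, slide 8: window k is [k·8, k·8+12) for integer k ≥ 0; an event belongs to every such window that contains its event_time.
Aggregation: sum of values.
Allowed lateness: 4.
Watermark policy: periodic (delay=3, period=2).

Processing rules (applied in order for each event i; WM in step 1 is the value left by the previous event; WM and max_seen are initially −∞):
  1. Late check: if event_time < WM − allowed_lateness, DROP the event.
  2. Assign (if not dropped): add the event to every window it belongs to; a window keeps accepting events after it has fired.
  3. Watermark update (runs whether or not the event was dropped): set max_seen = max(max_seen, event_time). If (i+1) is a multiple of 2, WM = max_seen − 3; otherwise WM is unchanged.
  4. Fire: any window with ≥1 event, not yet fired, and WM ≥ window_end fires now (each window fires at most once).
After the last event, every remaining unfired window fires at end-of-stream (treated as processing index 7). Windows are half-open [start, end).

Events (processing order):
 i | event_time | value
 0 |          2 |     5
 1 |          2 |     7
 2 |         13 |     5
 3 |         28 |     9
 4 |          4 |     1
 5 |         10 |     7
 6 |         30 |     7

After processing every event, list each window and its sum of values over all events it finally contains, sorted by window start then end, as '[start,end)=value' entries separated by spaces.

[0,12)=12 [8,20)=5 [24,36)=16

i=0 t=2 v=5: → [0,12); WM=−∞
i=1 t=2 v=7: → [0,12); WM=-1
i=2 t=13 v=5: → [8,20); WM=-1
i=3 t=28 v=9: → [24,36); WM=25; [0,12) fires=12 [8,20) fires=5
i=4 t=4 v=1: DROP (t<25-4); WM=25
i=5 t=10 v=7: DROP (t<25-4); WM=25
i=6 t=30 v=7: → [24,36); WM=25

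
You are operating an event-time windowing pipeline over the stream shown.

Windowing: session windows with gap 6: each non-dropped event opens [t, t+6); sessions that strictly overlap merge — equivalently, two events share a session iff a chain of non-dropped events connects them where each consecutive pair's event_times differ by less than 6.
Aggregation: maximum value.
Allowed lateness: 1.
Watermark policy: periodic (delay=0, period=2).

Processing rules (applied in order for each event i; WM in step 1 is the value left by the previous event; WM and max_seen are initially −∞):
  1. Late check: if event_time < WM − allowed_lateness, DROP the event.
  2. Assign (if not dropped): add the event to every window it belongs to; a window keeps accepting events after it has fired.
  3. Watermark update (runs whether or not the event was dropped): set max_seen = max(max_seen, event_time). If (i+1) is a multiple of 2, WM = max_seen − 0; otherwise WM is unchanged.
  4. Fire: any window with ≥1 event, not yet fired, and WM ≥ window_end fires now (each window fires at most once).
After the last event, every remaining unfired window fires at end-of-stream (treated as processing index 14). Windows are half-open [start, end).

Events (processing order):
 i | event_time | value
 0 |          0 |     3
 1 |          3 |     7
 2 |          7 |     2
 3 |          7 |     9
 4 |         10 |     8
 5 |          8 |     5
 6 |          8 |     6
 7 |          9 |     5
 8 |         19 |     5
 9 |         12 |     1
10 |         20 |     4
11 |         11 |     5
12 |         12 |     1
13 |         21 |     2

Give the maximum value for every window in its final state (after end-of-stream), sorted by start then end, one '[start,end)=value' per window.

[0,18)=9 [19,27)=5

i=0 t=0 v=3: → [0,6); WM=−∞
i=1 t=3 v=7: → [0,9); WM=3
i=2 t=7 v=2: → [0,13); WM=3
i=3 t=7 v=9: → [0,13); WM=7
i=4 t=10 v=8: → [0,16); WM=7
i=5 t=8 v=5: → [0,16); WM=10
i=6 t=8 v=6: DROP (t<10-1); WM=10
i=7 t=9 v=5: → [0,16); WM=10
i=8 t=19 v=5: → [19,25); WM=10
i=9 t=12 v=1: → [0,18); WM=19
i=10 t=20 v=4: → [19,26); WM=19
i=11 t=11 v=5: DROP (t<19-1); WM=20
i=12 t=12 v=1: DROP (t<20-1); WM=20
i=13 t=21 v=2: → [19,27); WM=21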